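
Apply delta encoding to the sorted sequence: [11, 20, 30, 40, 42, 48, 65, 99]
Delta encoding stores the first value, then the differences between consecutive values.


First value: 11
Deltas:
  20 - 11 = 9
  30 - 20 = 10
  40 - 30 = 10
  42 - 40 = 2
  48 - 42 = 6
  65 - 48 = 17
  99 - 65 = 34


Delta encoded: [11, 9, 10, 10, 2, 6, 17, 34]


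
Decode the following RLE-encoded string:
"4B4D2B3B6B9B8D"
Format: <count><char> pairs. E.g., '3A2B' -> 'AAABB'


Expanding each <count><char> pair:
  4B -> 'BBBB'
  4D -> 'DDDD'
  2B -> 'BB'
  3B -> 'BBB'
  6B -> 'BBBBBB'
  9B -> 'BBBBBBBBB'
  8D -> 'DDDDDDDD'

Decoded = BBBBDDDDBBBBBBBBBBBBBBBBBBBBDDDDDDDD


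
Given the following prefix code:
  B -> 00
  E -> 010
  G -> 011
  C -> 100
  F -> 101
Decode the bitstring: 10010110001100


Decoding step by step:
Bits 100 -> C
Bits 101 -> F
Bits 100 -> C
Bits 011 -> G
Bits 00 -> B


Decoded message: CFCGB


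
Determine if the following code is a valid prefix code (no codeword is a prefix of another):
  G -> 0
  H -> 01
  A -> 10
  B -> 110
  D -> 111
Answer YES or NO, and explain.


Checking each pair (does one codeword prefix another?):
  G='0' vs H='01': prefix -- VIOLATION

NO -- this is NOT a valid prefix code. G (0) is a prefix of H (01).


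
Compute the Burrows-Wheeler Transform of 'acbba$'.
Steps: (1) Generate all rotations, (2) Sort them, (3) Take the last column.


Rotations (sorted):
  0: $acbba -> last char: a
  1: a$acbb -> last char: b
  2: acbba$ -> last char: $
  3: ba$acb -> last char: b
  4: bba$ac -> last char: c
  5: cbba$a -> last char: a


BWT = ab$bca


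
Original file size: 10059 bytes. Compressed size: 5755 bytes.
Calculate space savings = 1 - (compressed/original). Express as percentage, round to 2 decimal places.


ratio = compressed/original = 5755/10059 = 0.572124
savings = 1 - ratio = 1 - 0.572124 = 0.427876
as a percentage: 0.427876 * 100 = 42.79%

Space savings = 1 - 5755/10059 = 42.79%


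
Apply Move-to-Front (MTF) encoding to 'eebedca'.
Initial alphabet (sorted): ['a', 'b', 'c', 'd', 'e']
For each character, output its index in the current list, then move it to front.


MTF encoding:
'e': index 4 in ['a', 'b', 'c', 'd', 'e'] -> ['e', 'a', 'b', 'c', 'd']
'e': index 0 in ['e', 'a', 'b', 'c', 'd'] -> ['e', 'a', 'b', 'c', 'd']
'b': index 2 in ['e', 'a', 'b', 'c', 'd'] -> ['b', 'e', 'a', 'c', 'd']
'e': index 1 in ['b', 'e', 'a', 'c', 'd'] -> ['e', 'b', 'a', 'c', 'd']
'd': index 4 in ['e', 'b', 'a', 'c', 'd'] -> ['d', 'e', 'b', 'a', 'c']
'c': index 4 in ['d', 'e', 'b', 'a', 'c'] -> ['c', 'd', 'e', 'b', 'a']
'a': index 4 in ['c', 'd', 'e', 'b', 'a'] -> ['a', 'c', 'd', 'e', 'b']


Output: [4, 0, 2, 1, 4, 4, 4]


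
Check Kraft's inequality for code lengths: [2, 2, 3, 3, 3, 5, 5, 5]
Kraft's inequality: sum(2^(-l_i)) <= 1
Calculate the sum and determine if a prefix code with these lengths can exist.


Sum = 2^(-2) + 2^(-2) + 2^(-3) + 2^(-3) + 2^(-3) + 2^(-5) + 2^(-5) + 2^(-5)
    = 0.25 + 0.25 + 0.125 + 0.125 + 0.125 + 0.03125 + 0.03125 + 0.03125
    = 31/32 = 0.96875
Since 0.96875 <= 1, Kraft's inequality IS satisfied.
A prefix code with these lengths CAN exist.

Kraft sum = 0.96875. Satisfied.


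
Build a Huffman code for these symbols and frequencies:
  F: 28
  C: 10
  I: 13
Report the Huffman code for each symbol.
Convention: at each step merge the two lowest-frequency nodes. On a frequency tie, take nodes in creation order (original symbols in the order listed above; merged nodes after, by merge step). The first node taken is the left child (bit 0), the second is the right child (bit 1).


Huffman tree construction:
Step 1: Merge C(10) + I(13) = 23
Step 2: Merge (C+I)(23) + F(28) = 51
Read each symbol's code off the tree from the root (left child = 0, right child = 1).

Codes:
  F: 1 (length 1)
  C: 00 (length 2)
  I: 01 (length 2)
Average code length: 74/51 = 1.4510 bits/symbol


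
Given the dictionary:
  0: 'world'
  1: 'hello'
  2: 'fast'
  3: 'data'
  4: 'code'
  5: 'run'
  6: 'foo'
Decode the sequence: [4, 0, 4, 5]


Look up each index in the dictionary:
  4 -> 'code'
  0 -> 'world'
  4 -> 'code'
  5 -> 'run'

Decoded: "code world code run"


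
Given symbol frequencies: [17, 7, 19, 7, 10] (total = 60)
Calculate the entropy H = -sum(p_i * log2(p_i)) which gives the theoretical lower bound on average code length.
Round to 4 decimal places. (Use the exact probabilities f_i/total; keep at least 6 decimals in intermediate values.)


Per-symbol terms -p_i * log2(p_i) with p_i = f_i/60:
  p = 17/60 = 0.283333: log2(p) = -1.819428, -p*log2(p) = 0.515505
  p = 7/60 = 0.116667: log2(p) = -3.099536, -p*log2(p) = 0.361612
  p = 19/60 = 0.316667: log2(p) = -1.658963, -p*log2(p) = 0.525338
  p = 7/60 = 0.116667: log2(p) = -3.099536, -p*log2(p) = 0.361612
  p = 10/60 = 0.166667: log2(p) = -2.584963, -p*log2(p) = 0.430827
H = 0.515505 + 0.361612 + 0.525338 + 0.361612 + 0.430827 = 2.194894

H = 2.1949 bits/symbol


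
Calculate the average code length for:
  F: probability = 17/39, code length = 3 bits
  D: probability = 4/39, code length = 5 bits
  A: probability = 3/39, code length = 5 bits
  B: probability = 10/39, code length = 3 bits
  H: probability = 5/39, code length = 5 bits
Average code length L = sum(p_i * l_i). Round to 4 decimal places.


Weighted contributions p_i * l_i:
  F: (17/39) * 3 = 51/39
  D: (4/39) * 5 = 20/39
  A: (3/39) * 5 = 15/39
  B: (10/39) * 3 = 30/39
  H: (5/39) * 5 = 25/39
Sum = (51 + 20 + 15 + 30 + 25)/39 = 141/39

L = 141/39 = 3.6154 bits/symbol


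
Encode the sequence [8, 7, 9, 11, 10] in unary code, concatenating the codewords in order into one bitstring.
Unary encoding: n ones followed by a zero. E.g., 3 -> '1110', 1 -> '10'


Encode each number as n ones followed by a terminating 0:
  8 -> 111111110 (9 bits)
  7 -> 11111110 (8 bits)
  9 -> 1111111110 (10 bits)
  11 -> 111111111110 (12 bits)
  10 -> 11111111110 (11 bits)
Total length = 9 + 8 + 10 + 12 + 11 = 50 bits.

Unary([8, 7, 9, 11, 10]) = 11111111011111110111111111011111111111011111111110 (50 bits)


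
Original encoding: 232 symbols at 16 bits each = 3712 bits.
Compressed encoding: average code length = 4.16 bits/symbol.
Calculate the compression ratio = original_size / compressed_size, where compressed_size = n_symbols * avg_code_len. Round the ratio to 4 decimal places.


original_size = n_symbols * orig_bits = 232 * 16 = 3712 bits
compressed_size = n_symbols * avg_code_len = 232 * 4.16 = 965.12 bits
ratio = original_size / compressed_size = 3712 / 965.12 = 3.8462

Compression ratio = 3.8462


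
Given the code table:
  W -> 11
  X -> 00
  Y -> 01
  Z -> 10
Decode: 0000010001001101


Decoding:
00 -> X
00 -> X
01 -> Y
00 -> X
01 -> Y
00 -> X
11 -> W
01 -> Y


Result: XXYXYXWY


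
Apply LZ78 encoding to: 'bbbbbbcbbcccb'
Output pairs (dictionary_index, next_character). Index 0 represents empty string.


LZ78 encoding steps:
Dictionary: {0: ''}
Step 1: w='' (idx 0), next='b' -> output (0, 'b'), add 'b' as idx 1
Step 2: w='b' (idx 1), next='b' -> output (1, 'b'), add 'bb' as idx 2
Step 3: w='bb' (idx 2), next='b' -> output (2, 'b'), add 'bbb' as idx 3
Step 4: w='' (idx 0), next='c' -> output (0, 'c'), add 'c' as idx 4
Step 5: w='bb' (idx 2), next='c' -> output (2, 'c'), add 'bbc' as idx 5
Step 6: w='c' (idx 4), next='c' -> output (4, 'c'), add 'cc' as idx 6
Step 7: w='b' (idx 1), end of input -> output (1, '')


Encoded: [(0, 'b'), (1, 'b'), (2, 'b'), (0, 'c'), (2, 'c'), (4, 'c'), (1, '')]


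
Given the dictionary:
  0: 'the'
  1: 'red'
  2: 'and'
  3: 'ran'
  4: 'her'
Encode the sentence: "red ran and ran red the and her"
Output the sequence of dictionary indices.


Look up each word in the dictionary:
  'red' -> 1
  'ran' -> 3
  'and' -> 2
  'ran' -> 3
  'red' -> 1
  'the' -> 0
  'and' -> 2
  'her' -> 4

Encoded: [1, 3, 2, 3, 1, 0, 2, 4]


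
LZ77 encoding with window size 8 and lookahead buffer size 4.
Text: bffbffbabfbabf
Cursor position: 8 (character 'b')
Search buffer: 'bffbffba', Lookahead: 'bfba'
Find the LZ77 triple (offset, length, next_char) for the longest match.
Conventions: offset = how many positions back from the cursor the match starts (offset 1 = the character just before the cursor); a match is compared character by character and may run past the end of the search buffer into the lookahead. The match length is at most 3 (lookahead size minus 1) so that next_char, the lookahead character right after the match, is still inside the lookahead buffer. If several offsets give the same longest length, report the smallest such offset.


Try each offset into the search buffer:
  offset=1 (pos 7, char 'a'): match length 0
  offset=2 (pos 6, char 'b'): match length 1
  offset=3 (pos 5, char 'f'): match length 0
  offset=4 (pos 4, char 'f'): match length 0
  offset=5 (pos 3, char 'b'): match length 2
  offset=6 (pos 2, char 'f'): match length 0
  offset=7 (pos 1, char 'f'): match length 0
  offset=8 (pos 0, char 'b'): match length 2
Longest match has length 2, found at offsets 5, 8; take the smallest, offset 5.
next_char = character at position 8 + 2 = 10 -> 'b'

Best match: offset=5, length=2 (matching 'bf' starting at position 3)
LZ77 triple: (5, 2, 'b')


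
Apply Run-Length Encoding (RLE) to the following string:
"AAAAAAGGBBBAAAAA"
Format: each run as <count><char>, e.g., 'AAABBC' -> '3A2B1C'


Scanning runs left to right:
  i=0: run of 'A' x 6 -> '6A'
  i=6: run of 'G' x 2 -> '2G'
  i=8: run of 'B' x 3 -> '3B'
  i=11: run of 'A' x 5 -> '5A'

RLE = 6A2G3B5A


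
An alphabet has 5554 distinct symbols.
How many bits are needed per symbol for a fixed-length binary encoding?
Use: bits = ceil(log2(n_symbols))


log2(5554) = 12.4393
Bracket: 2^12 = 4096 < 5554 <= 2^13 = 8192
So ceil(log2(5554)) = 13

bits = ceil(log2(5554)) = ceil(12.4393) = 13 bits


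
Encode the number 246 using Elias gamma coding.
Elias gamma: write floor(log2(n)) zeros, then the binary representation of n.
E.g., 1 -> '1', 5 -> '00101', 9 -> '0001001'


num_bits = floor(log2(246)) + 1 = 8
leading_zeros = num_bits - 1 = 7
binary(246) = 11110110

Elias gamma(246) = '0000000' + '11110110' = 000000011110110 (15 bits)


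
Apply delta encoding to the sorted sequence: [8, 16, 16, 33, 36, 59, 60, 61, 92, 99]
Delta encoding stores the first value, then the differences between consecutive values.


First value: 8
Deltas:
  16 - 8 = 8
  16 - 16 = 0
  33 - 16 = 17
  36 - 33 = 3
  59 - 36 = 23
  60 - 59 = 1
  61 - 60 = 1
  92 - 61 = 31
  99 - 92 = 7


Delta encoded: [8, 8, 0, 17, 3, 23, 1, 1, 31, 7]


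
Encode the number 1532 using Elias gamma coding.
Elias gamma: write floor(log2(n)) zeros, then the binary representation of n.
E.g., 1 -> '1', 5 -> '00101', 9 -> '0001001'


num_bits = floor(log2(1532)) + 1 = 11
leading_zeros = num_bits - 1 = 10
binary(1532) = 10111111100

Elias gamma(1532) = '0000000000' + '10111111100' = 000000000010111111100 (21 bits)


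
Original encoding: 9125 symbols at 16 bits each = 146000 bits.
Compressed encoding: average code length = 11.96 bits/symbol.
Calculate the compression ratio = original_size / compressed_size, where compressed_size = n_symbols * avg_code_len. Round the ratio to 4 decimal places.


original_size = n_symbols * orig_bits = 9125 * 16 = 146000 bits
compressed_size = n_symbols * avg_code_len = 9125 * 11.96 = 109135.0 bits
ratio = original_size / compressed_size = 146000 / 109135.0 = 1.3378

Compression ratio = 1.3378


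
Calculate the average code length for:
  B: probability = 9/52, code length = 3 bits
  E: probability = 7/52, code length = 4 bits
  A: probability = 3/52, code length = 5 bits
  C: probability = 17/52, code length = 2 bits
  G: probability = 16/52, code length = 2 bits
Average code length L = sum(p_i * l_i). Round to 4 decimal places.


Weighted contributions p_i * l_i:
  B: (9/52) * 3 = 27/52
  E: (7/52) * 4 = 28/52
  A: (3/52) * 5 = 15/52
  C: (17/52) * 2 = 34/52
  G: (16/52) * 2 = 32/52
Sum = (27 + 28 + 15 + 34 + 32)/52 = 136/52

L = 136/52 = 2.6154 bits/symbol


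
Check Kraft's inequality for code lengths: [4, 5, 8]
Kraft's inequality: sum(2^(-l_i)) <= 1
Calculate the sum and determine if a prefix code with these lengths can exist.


Sum = 2^(-4) + 2^(-5) + 2^(-8)
    = 0.0625 + 0.03125 + 0.00390625
    = 25/256 = 0.09765625
Since 0.09765625 <= 1, Kraft's inequality IS satisfied.
A prefix code with these lengths CAN exist.

Kraft sum = 0.09765625. Satisfied.


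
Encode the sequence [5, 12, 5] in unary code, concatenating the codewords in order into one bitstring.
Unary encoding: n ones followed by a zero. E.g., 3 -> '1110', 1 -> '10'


Encode each number as n ones followed by a terminating 0:
  5 -> 111110 (6 bits)
  12 -> 1111111111110 (13 bits)
  5 -> 111110 (6 bits)
Total length = 6 + 13 + 6 = 25 bits.

Unary([5, 12, 5]) = 1111101111111111110111110 (25 bits)


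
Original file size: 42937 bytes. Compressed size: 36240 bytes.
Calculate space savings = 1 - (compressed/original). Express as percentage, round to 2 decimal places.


ratio = compressed/original = 36240/42937 = 0.844027
savings = 1 - ratio = 1 - 0.844027 = 0.155973
as a percentage: 0.155973 * 100 = 15.6%

Space savings = 1 - 36240/42937 = 15.6%


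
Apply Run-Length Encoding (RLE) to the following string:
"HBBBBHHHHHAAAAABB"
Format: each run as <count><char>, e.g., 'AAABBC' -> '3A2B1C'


Scanning runs left to right:
  i=0: run of 'H' x 1 -> '1H'
  i=1: run of 'B' x 4 -> '4B'
  i=5: run of 'H' x 5 -> '5H'
  i=10: run of 'A' x 5 -> '5A'
  i=15: run of 'B' x 2 -> '2B'

RLE = 1H4B5H5A2B


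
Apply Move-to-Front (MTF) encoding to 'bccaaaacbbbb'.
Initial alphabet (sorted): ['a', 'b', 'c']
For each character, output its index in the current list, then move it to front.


MTF encoding:
'b': index 1 in ['a', 'b', 'c'] -> ['b', 'a', 'c']
'c': index 2 in ['b', 'a', 'c'] -> ['c', 'b', 'a']
'c': index 0 in ['c', 'b', 'a'] -> ['c', 'b', 'a']
'a': index 2 in ['c', 'b', 'a'] -> ['a', 'c', 'b']
'a': index 0 in ['a', 'c', 'b'] -> ['a', 'c', 'b']
'a': index 0 in ['a', 'c', 'b'] -> ['a', 'c', 'b']
'a': index 0 in ['a', 'c', 'b'] -> ['a', 'c', 'b']
'c': index 1 in ['a', 'c', 'b'] -> ['c', 'a', 'b']
'b': index 2 in ['c', 'a', 'b'] -> ['b', 'c', 'a']
'b': index 0 in ['b', 'c', 'a'] -> ['b', 'c', 'a']
'b': index 0 in ['b', 'c', 'a'] -> ['b', 'c', 'a']
'b': index 0 in ['b', 'c', 'a'] -> ['b', 'c', 'a']


Output: [1, 2, 0, 2, 0, 0, 0, 1, 2, 0, 0, 0]


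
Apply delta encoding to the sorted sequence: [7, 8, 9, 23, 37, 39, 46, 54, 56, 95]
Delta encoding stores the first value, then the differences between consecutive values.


First value: 7
Deltas:
  8 - 7 = 1
  9 - 8 = 1
  23 - 9 = 14
  37 - 23 = 14
  39 - 37 = 2
  46 - 39 = 7
  54 - 46 = 8
  56 - 54 = 2
  95 - 56 = 39


Delta encoded: [7, 1, 1, 14, 14, 2, 7, 8, 2, 39]


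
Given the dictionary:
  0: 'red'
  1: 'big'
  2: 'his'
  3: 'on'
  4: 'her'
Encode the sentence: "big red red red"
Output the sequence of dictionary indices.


Look up each word in the dictionary:
  'big' -> 1
  'red' -> 0
  'red' -> 0
  'red' -> 0

Encoded: [1, 0, 0, 0]


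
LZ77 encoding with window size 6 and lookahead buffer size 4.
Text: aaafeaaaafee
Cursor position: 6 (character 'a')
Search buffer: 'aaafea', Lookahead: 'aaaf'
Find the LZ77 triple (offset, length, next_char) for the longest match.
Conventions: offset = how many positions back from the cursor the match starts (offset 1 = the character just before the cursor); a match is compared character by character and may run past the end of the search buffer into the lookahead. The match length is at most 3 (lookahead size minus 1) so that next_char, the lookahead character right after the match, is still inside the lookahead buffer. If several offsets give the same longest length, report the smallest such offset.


Try each offset into the search buffer:
  offset=1 (pos 5, char 'a'): match length 3
  offset=2 (pos 4, char 'e'): match length 0
  offset=3 (pos 3, char 'f'): match length 0
  offset=4 (pos 2, char 'a'): match length 1
  offset=5 (pos 1, char 'a'): match length 2
  offset=6 (pos 0, char 'a'): match length 3
Longest match has length 3, found at offsets 1, 6; take the smallest, offset 1.
next_char = character at position 6 + 3 = 9 -> 'f'

Best match: offset=1, length=3 (matching 'aaa' starting at position 5)
LZ77 triple: (1, 3, 'f')


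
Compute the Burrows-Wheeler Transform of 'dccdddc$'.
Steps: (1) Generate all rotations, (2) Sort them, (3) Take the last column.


Rotations (sorted):
  0: $dccdddc -> last char: c
  1: c$dccddd -> last char: d
  2: ccdddc$d -> last char: d
  3: cdddc$dc -> last char: c
  4: dc$dccdd -> last char: d
  5: dccdddc$ -> last char: $
  6: ddc$dccd -> last char: d
  7: dddc$dcc -> last char: c


BWT = cddcd$dc


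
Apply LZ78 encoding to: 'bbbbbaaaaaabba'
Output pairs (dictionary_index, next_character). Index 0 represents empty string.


LZ78 encoding steps:
Dictionary: {0: ''}
Step 1: w='' (idx 0), next='b' -> output (0, 'b'), add 'b' as idx 1
Step 2: w='b' (idx 1), next='b' -> output (1, 'b'), add 'bb' as idx 2
Step 3: w='bb' (idx 2), next='a' -> output (2, 'a'), add 'bba' as idx 3
Step 4: w='' (idx 0), next='a' -> output (0, 'a'), add 'a' as idx 4
Step 5: w='a' (idx 4), next='a' -> output (4, 'a'), add 'aa' as idx 5
Step 6: w='aa' (idx 5), next='b' -> output (5, 'b'), add 'aab' as idx 6
Step 7: w='b' (idx 1), next='a' -> output (1, 'a'), add 'ba' as idx 7


Encoded: [(0, 'b'), (1, 'b'), (2, 'a'), (0, 'a'), (4, 'a'), (5, 'b'), (1, 'a')]


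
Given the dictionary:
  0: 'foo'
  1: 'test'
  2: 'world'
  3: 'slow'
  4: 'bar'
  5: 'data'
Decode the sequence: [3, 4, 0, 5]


Look up each index in the dictionary:
  3 -> 'slow'
  4 -> 'bar'
  0 -> 'foo'
  5 -> 'data'

Decoded: "slow bar foo data"


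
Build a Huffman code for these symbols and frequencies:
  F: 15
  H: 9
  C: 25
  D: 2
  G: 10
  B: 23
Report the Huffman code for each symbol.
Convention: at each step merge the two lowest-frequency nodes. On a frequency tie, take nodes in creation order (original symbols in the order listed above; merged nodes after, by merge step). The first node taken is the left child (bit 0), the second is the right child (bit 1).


Huffman tree construction:
Step 1: Merge D(2) + H(9) = 11
Step 2: Merge G(10) + (D+H)(11) = 21
Step 3: Merge F(15) + (G+(D+H))(21) = 36
Step 4: Merge B(23) + C(25) = 48
Step 5: Merge (F+(G+(D+H)))(36) + (B+C)(48) = 84
Read each symbol's code off the tree from the root (left child = 0, right child = 1).

Codes:
  F: 00 (length 2)
  H: 0111 (length 4)
  C: 11 (length 2)
  D: 0110 (length 4)
  G: 010 (length 3)
  B: 10 (length 2)
Average code length: 200/84 = 2.3810 bits/symbol


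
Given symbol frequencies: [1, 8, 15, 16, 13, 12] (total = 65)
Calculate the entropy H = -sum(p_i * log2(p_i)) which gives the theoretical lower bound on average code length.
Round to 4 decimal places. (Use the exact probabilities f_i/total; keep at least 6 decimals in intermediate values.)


Per-symbol terms -p_i * log2(p_i) with p_i = f_i/65:
  p = 1/65 = 0.015385: log2(p) = -6.022368, -p*log2(p) = 0.092652
  p = 8/65 = 0.123077: log2(p) = -3.022368, -p*log2(p) = 0.371984
  p = 15/65 = 0.230769: log2(p) = -2.115477, -p*log2(p) = 0.488187
  p = 16/65 = 0.246154: log2(p) = -2.022368, -p*log2(p) = 0.497814
  p = 13/65 = 0.200000: log2(p) = -2.321928, -p*log2(p) = 0.464386
  p = 12/65 = 0.184615: log2(p) = -2.437405, -p*log2(p) = 0.449983
H = 0.092652 + 0.371984 + 0.488187 + 0.497814 + 0.464386 + 0.449983 = 2.365006

H = 2.365 bits/symbol


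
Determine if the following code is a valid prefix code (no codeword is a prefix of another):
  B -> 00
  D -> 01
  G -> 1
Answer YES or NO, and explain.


Checking each pair (does one codeword prefix another?):
  B='00' vs D='01': no prefix
  B='00' vs G='1': no prefix
  D='01' vs B='00': no prefix
  D='01' vs G='1': no prefix
  G='1' vs B='00': no prefix
  G='1' vs D='01': no prefix
No violation found over all pairs.

YES -- this is a valid prefix code. No codeword is a prefix of any other codeword.


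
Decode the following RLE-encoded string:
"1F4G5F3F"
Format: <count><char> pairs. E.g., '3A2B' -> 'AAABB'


Expanding each <count><char> pair:
  1F -> 'F'
  4G -> 'GGGG'
  5F -> 'FFFFF'
  3F -> 'FFF'

Decoded = FGGGGFFFFFFFF


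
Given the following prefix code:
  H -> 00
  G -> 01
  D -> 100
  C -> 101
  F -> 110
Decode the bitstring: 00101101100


Decoding step by step:
Bits 00 -> H
Bits 101 -> C
Bits 101 -> C
Bits 100 -> D


Decoded message: HCCD


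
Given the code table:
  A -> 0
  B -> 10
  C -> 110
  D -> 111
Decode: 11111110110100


Decoding:
111 -> D
111 -> D
10 -> B
110 -> C
10 -> B
0 -> A


Result: DDBCBA


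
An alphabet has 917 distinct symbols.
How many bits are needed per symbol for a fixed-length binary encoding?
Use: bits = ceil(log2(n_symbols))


log2(917) = 9.8408
Bracket: 2^9 = 512 < 917 <= 2^10 = 1024
So ceil(log2(917)) = 10

bits = ceil(log2(917)) = ceil(9.8408) = 10 bits


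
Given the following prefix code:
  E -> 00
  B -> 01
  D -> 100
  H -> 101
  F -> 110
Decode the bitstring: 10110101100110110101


Decoding step by step:
Bits 101 -> H
Bits 101 -> H
Bits 01 -> B
Bits 100 -> D
Bits 110 -> F
Bits 110 -> F
Bits 101 -> H


Decoded message: HHBDFFH


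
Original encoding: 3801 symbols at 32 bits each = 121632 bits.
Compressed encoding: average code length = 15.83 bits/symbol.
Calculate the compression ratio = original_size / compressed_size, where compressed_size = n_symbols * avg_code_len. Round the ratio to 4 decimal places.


original_size = n_symbols * orig_bits = 3801 * 32 = 121632 bits
compressed_size = n_symbols * avg_code_len = 3801 * 15.83 = 60169.83 bits
ratio = original_size / compressed_size = 121632 / 60169.83 = 2.0215

Compression ratio = 2.0215


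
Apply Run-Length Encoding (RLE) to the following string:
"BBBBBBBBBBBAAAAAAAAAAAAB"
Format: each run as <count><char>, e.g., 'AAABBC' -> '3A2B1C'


Scanning runs left to right:
  i=0: run of 'B' x 11 -> '11B'
  i=11: run of 'A' x 12 -> '12A'
  i=23: run of 'B' x 1 -> '1B'

RLE = 11B12A1B


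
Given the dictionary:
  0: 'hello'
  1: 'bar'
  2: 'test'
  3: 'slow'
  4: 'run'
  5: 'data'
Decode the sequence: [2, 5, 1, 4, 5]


Look up each index in the dictionary:
  2 -> 'test'
  5 -> 'data'
  1 -> 'bar'
  4 -> 'run'
  5 -> 'data'

Decoded: "test data bar run data"


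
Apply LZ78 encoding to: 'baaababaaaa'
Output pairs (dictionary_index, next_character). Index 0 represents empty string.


LZ78 encoding steps:
Dictionary: {0: ''}
Step 1: w='' (idx 0), next='b' -> output (0, 'b'), add 'b' as idx 1
Step 2: w='' (idx 0), next='a' -> output (0, 'a'), add 'a' as idx 2
Step 3: w='a' (idx 2), next='a' -> output (2, 'a'), add 'aa' as idx 3
Step 4: w='b' (idx 1), next='a' -> output (1, 'a'), add 'ba' as idx 4
Step 5: w='ba' (idx 4), next='a' -> output (4, 'a'), add 'baa' as idx 5
Step 6: w='aa' (idx 3), end of input -> output (3, '')


Encoded: [(0, 'b'), (0, 'a'), (2, 'a'), (1, 'a'), (4, 'a'), (3, '')]


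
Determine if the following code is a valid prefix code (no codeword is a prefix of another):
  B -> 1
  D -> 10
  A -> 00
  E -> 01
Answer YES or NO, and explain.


Checking each pair (does one codeword prefix another?):
  B='1' vs D='10': prefix -- VIOLATION

NO -- this is NOT a valid prefix code. B (1) is a prefix of D (10).


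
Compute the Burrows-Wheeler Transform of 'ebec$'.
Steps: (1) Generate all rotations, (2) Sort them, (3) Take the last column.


Rotations (sorted):
  0: $ebec -> last char: c
  1: bec$e -> last char: e
  2: c$ebe -> last char: e
  3: ebec$ -> last char: $
  4: ec$eb -> last char: b


BWT = cee$b


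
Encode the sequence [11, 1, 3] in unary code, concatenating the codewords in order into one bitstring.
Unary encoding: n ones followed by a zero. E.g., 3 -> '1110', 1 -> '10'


Encode each number as n ones followed by a terminating 0:
  11 -> 111111111110 (12 bits)
  1 -> 10 (2 bits)
  3 -> 1110 (4 bits)
Total length = 12 + 2 + 4 = 18 bits.

Unary([11, 1, 3]) = 111111111110101110 (18 bits)


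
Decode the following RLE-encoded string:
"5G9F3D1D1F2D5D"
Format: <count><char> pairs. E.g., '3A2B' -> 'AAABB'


Expanding each <count><char> pair:
  5G -> 'GGGGG'
  9F -> 'FFFFFFFFF'
  3D -> 'DDD'
  1D -> 'D'
  1F -> 'F'
  2D -> 'DD'
  5D -> 'DDDDD'

Decoded = GGGGGFFFFFFFFFDDDDFDDDDDDD


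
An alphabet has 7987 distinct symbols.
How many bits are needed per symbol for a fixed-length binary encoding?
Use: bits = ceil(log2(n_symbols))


log2(7987) = 12.9634
Bracket: 2^12 = 4096 < 7987 <= 2^13 = 8192
So ceil(log2(7987)) = 13

bits = ceil(log2(7987)) = ceil(12.9634) = 13 bits


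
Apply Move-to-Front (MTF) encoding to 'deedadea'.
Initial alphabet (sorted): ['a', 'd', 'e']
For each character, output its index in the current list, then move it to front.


MTF encoding:
'd': index 1 in ['a', 'd', 'e'] -> ['d', 'a', 'e']
'e': index 2 in ['d', 'a', 'e'] -> ['e', 'd', 'a']
'e': index 0 in ['e', 'd', 'a'] -> ['e', 'd', 'a']
'd': index 1 in ['e', 'd', 'a'] -> ['d', 'e', 'a']
'a': index 2 in ['d', 'e', 'a'] -> ['a', 'd', 'e']
'd': index 1 in ['a', 'd', 'e'] -> ['d', 'a', 'e']
'e': index 2 in ['d', 'a', 'e'] -> ['e', 'd', 'a']
'a': index 2 in ['e', 'd', 'a'] -> ['a', 'e', 'd']


Output: [1, 2, 0, 1, 2, 1, 2, 2]


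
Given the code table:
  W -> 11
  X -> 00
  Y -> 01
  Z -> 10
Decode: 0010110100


Decoding:
00 -> X
10 -> Z
11 -> W
01 -> Y
00 -> X


Result: XZWYX


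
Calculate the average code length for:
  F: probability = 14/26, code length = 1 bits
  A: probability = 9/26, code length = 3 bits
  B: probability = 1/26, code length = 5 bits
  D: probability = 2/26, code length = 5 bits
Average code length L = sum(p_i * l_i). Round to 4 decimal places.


Weighted contributions p_i * l_i:
  F: (14/26) * 1 = 14/26
  A: (9/26) * 3 = 27/26
  B: (1/26) * 5 = 5/26
  D: (2/26) * 5 = 10/26
Sum = (14 + 27 + 5 + 10)/26 = 56/26

L = 56/26 = 2.1538 bits/symbol


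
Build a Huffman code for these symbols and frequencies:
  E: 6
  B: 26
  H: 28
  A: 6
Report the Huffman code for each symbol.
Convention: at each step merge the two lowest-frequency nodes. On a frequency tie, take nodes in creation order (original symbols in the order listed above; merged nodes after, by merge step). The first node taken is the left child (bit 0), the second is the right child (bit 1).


Huffman tree construction:
Step 1: Merge E(6) + A(6) = 12
Step 2: Merge (E+A)(12) + B(26) = 38
Step 3: Merge H(28) + ((E+A)+B)(38) = 66
Read each symbol's code off the tree from the root (left child = 0, right child = 1).

Codes:
  E: 100 (length 3)
  B: 11 (length 2)
  H: 0 (length 1)
  A: 101 (length 3)
Average code length: 116/66 = 1.7576 bits/symbol


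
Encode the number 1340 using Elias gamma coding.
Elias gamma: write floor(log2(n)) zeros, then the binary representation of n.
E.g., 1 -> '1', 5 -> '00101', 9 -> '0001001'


num_bits = floor(log2(1340)) + 1 = 11
leading_zeros = num_bits - 1 = 10
binary(1340) = 10100111100

Elias gamma(1340) = '0000000000' + '10100111100' = 000000000010100111100 (21 bits)


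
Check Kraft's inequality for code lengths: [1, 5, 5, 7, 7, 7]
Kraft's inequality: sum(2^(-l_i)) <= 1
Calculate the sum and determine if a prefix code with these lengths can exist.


Sum = 2^(-1) + 2^(-5) + 2^(-5) + 2^(-7) + 2^(-7) + 2^(-7)
    = 0.5 + 0.03125 + 0.03125 + 0.0078125 + 0.0078125 + 0.0078125
    = 75/128 = 0.5859375
Since 0.5859375 <= 1, Kraft's inequality IS satisfied.
A prefix code with these lengths CAN exist.

Kraft sum = 0.5859375. Satisfied.


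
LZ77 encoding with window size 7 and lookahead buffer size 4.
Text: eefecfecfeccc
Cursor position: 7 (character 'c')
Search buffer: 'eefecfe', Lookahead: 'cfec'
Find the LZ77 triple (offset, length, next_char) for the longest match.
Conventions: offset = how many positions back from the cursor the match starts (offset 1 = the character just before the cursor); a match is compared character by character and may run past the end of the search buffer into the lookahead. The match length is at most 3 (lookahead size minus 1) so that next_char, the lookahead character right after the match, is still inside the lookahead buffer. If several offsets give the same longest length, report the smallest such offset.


Try each offset into the search buffer:
  offset=1 (pos 6, char 'e'): match length 0
  offset=2 (pos 5, char 'f'): match length 0
  offset=3 (pos 4, char 'c'): match length 3
  offset=4 (pos 3, char 'e'): match length 0
  offset=5 (pos 2, char 'f'): match length 0
  offset=6 (pos 1, char 'e'): match length 0
  offset=7 (pos 0, char 'e'): match length 0
Longest match has length 3 at offset 3.
next_char = character at position 7 + 3 = 10 -> 'c'

Best match: offset=3, length=3 (matching 'cfe' starting at position 4)
LZ77 triple: (3, 3, 'c')


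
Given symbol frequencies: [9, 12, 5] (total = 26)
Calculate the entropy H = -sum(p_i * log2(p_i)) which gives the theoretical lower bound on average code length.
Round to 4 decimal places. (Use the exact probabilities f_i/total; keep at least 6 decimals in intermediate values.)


Per-symbol terms -p_i * log2(p_i) with p_i = f_i/26:
  p = 9/26 = 0.346154: log2(p) = -1.530515, -p*log2(p) = 0.529794
  p = 12/26 = 0.461538: log2(p) = -1.115477, -p*log2(p) = 0.514836
  p = 5/26 = 0.192308: log2(p) = -2.378512, -p*log2(p) = 0.457406
H = 0.529794 + 0.514836 + 0.457406 = 1.502036

H = 1.502 bits/symbol


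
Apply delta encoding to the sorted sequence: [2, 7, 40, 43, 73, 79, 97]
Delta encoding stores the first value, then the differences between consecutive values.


First value: 2
Deltas:
  7 - 2 = 5
  40 - 7 = 33
  43 - 40 = 3
  73 - 43 = 30
  79 - 73 = 6
  97 - 79 = 18


Delta encoded: [2, 5, 33, 3, 30, 6, 18]


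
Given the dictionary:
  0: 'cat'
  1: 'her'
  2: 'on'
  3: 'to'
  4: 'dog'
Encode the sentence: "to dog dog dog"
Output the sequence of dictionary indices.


Look up each word in the dictionary:
  'to' -> 3
  'dog' -> 4
  'dog' -> 4
  'dog' -> 4

Encoded: [3, 4, 4, 4]


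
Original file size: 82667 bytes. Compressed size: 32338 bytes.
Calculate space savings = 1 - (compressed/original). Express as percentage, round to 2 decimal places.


ratio = compressed/original = 32338/82667 = 0.391184
savings = 1 - ratio = 1 - 0.391184 = 0.608816
as a percentage: 0.608816 * 100 = 60.88%

Space savings = 1 - 32338/82667 = 60.88%


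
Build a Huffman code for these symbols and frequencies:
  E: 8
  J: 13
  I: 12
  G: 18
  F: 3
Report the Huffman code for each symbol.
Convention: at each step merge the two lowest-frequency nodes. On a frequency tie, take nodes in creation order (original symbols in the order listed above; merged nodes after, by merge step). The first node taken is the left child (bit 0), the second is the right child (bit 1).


Huffman tree construction:
Step 1: Merge F(3) + E(8) = 11
Step 2: Merge (F+E)(11) + I(12) = 23
Step 3: Merge J(13) + G(18) = 31
Step 4: Merge ((F+E)+I)(23) + (J+G)(31) = 54
Read each symbol's code off the tree from the root (left child = 0, right child = 1).

Codes:
  E: 001 (length 3)
  J: 10 (length 2)
  I: 01 (length 2)
  G: 11 (length 2)
  F: 000 (length 3)
Average code length: 119/54 = 2.2037 bits/symbol


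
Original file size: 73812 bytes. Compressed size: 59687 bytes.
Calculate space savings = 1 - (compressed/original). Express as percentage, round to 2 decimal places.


ratio = compressed/original = 59687/73812 = 0.808635
savings = 1 - ratio = 1 - 0.808635 = 0.191365
as a percentage: 0.191365 * 100 = 19.14%

Space savings = 1 - 59687/73812 = 19.14%


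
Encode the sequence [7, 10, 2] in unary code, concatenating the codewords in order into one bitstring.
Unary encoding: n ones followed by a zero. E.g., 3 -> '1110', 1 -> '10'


Encode each number as n ones followed by a terminating 0:
  7 -> 11111110 (8 bits)
  10 -> 11111111110 (11 bits)
  2 -> 110 (3 bits)
Total length = 8 + 11 + 3 = 22 bits.

Unary([7, 10, 2]) = 1111111011111111110110 (22 bits)


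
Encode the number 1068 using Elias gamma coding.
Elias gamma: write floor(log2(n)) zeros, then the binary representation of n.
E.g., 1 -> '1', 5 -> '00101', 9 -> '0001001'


num_bits = floor(log2(1068)) + 1 = 11
leading_zeros = num_bits - 1 = 10
binary(1068) = 10000101100

Elias gamma(1068) = '0000000000' + '10000101100' = 000000000010000101100 (21 bits)


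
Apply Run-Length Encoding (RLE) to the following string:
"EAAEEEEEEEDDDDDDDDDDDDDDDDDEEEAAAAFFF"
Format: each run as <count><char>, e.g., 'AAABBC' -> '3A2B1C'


Scanning runs left to right:
  i=0: run of 'E' x 1 -> '1E'
  i=1: run of 'A' x 2 -> '2A'
  i=3: run of 'E' x 7 -> '7E'
  i=10: run of 'D' x 17 -> '17D'
  i=27: run of 'E' x 3 -> '3E'
  i=30: run of 'A' x 4 -> '4A'
  i=34: run of 'F' x 3 -> '3F'

RLE = 1E2A7E17D3E4A3F


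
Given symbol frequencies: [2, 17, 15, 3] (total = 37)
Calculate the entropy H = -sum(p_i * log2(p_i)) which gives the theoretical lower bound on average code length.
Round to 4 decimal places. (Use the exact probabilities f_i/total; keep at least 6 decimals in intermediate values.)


Per-symbol terms -p_i * log2(p_i) with p_i = f_i/37:
  p = 2/37 = 0.054054: log2(p) = -4.209453, -p*log2(p) = 0.227538
  p = 17/37 = 0.459459: log2(p) = -1.121991, -p*log2(p) = 0.515509
  p = 15/37 = 0.405405: log2(p) = -1.302563, -p*log2(p) = 0.528066
  p = 3/37 = 0.081081: log2(p) = -3.624491, -p*log2(p) = 0.293878
H = 0.227538 + 0.515509 + 0.528066 + 0.293878 = 1.564991

H = 1.565 bits/symbol


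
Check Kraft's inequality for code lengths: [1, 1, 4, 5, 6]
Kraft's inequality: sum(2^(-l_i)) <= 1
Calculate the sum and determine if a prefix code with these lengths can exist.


Sum = 2^(-1) + 2^(-1) + 2^(-4) + 2^(-5) + 2^(-6)
    = 0.5 + 0.5 + 0.0625 + 0.03125 + 0.015625
    = 71/64 = 1.109375
Since 1.109375 > 1, Kraft's inequality is NOT satisfied.
A prefix code with these lengths CANNOT exist.

Kraft sum = 1.109375. Not satisfied.


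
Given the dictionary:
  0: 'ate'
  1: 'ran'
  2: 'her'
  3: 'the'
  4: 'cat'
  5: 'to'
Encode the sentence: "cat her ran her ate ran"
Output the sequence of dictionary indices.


Look up each word in the dictionary:
  'cat' -> 4
  'her' -> 2
  'ran' -> 1
  'her' -> 2
  'ate' -> 0
  'ran' -> 1

Encoded: [4, 2, 1, 2, 0, 1]


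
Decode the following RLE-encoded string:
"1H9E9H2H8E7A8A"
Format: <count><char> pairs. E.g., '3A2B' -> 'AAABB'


Expanding each <count><char> pair:
  1H -> 'H'
  9E -> 'EEEEEEEEE'
  9H -> 'HHHHHHHHH'
  2H -> 'HH'
  8E -> 'EEEEEEEE'
  7A -> 'AAAAAAA'
  8A -> 'AAAAAAAA'

Decoded = HEEEEEEEEEHHHHHHHHHHHEEEEEEEEAAAAAAAAAAAAAAA


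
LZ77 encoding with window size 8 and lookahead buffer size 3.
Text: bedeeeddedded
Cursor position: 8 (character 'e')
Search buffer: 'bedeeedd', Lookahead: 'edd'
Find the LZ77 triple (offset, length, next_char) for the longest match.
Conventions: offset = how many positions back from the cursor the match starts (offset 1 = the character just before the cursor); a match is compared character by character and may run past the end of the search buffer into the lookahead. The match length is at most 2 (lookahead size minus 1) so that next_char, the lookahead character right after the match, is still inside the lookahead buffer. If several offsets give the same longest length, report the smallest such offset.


Try each offset into the search buffer:
  offset=1 (pos 7, char 'd'): match length 0
  offset=2 (pos 6, char 'd'): match length 0
  offset=3 (pos 5, char 'e'): match length 2
  offset=4 (pos 4, char 'e'): match length 1
  offset=5 (pos 3, char 'e'): match length 1
  offset=6 (pos 2, char 'd'): match length 0
  offset=7 (pos 1, char 'e'): match length 2
  offset=8 (pos 0, char 'b'): match length 0
Longest match has length 2, found at offsets 3, 7; take the smallest, offset 3.
next_char = character at position 8 + 2 = 10 -> 'd'

Best match: offset=3, length=2 (matching 'ed' starting at position 5)
LZ77 triple: (3, 2, 'd')


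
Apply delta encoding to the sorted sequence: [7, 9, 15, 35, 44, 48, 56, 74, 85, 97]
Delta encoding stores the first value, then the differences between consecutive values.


First value: 7
Deltas:
  9 - 7 = 2
  15 - 9 = 6
  35 - 15 = 20
  44 - 35 = 9
  48 - 44 = 4
  56 - 48 = 8
  74 - 56 = 18
  85 - 74 = 11
  97 - 85 = 12


Delta encoded: [7, 2, 6, 20, 9, 4, 8, 18, 11, 12]


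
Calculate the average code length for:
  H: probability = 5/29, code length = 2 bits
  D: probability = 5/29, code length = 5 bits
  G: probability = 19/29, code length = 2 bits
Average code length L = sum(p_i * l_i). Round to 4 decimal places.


Weighted contributions p_i * l_i:
  H: (5/29) * 2 = 10/29
  D: (5/29) * 5 = 25/29
  G: (19/29) * 2 = 38/29
Sum = (10 + 25 + 38)/29 = 73/29

L = 73/29 = 2.5172 bits/symbol


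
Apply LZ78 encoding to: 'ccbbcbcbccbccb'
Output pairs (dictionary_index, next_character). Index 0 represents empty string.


LZ78 encoding steps:
Dictionary: {0: ''}
Step 1: w='' (idx 0), next='c' -> output (0, 'c'), add 'c' as idx 1
Step 2: w='c' (idx 1), next='b' -> output (1, 'b'), add 'cb' as idx 2
Step 3: w='' (idx 0), next='b' -> output (0, 'b'), add 'b' as idx 3
Step 4: w='cb' (idx 2), next='c' -> output (2, 'c'), add 'cbc' as idx 4
Step 5: w='b' (idx 3), next='c' -> output (3, 'c'), add 'bc' as idx 5
Step 6: w='cbc' (idx 4), next='c' -> output (4, 'c'), add 'cbcc' as idx 6
Step 7: w='b' (idx 3), end of input -> output (3, '')


Encoded: [(0, 'c'), (1, 'b'), (0, 'b'), (2, 'c'), (3, 'c'), (4, 'c'), (3, '')]


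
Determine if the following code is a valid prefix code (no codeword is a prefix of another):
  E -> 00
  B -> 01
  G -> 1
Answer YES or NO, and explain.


Checking each pair (does one codeword prefix another?):
  E='00' vs B='01': no prefix
  E='00' vs G='1': no prefix
  B='01' vs E='00': no prefix
  B='01' vs G='1': no prefix
  G='1' vs E='00': no prefix
  G='1' vs B='01': no prefix
No violation found over all pairs.

YES -- this is a valid prefix code. No codeword is a prefix of any other codeword.


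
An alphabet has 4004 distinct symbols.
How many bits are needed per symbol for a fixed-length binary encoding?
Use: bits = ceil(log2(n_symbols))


log2(4004) = 11.9672
Bracket: 2^11 = 2048 < 4004 <= 2^12 = 4096
So ceil(log2(4004)) = 12

bits = ceil(log2(4004)) = ceil(11.9672) = 12 bits


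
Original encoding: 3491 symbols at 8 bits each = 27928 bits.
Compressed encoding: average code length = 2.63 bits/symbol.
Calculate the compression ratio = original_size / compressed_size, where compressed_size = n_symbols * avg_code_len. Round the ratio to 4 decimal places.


original_size = n_symbols * orig_bits = 3491 * 8 = 27928 bits
compressed_size = n_symbols * avg_code_len = 3491 * 2.63 = 9181.33 bits
ratio = original_size / compressed_size = 27928 / 9181.33 = 3.0418

Compression ratio = 3.0418


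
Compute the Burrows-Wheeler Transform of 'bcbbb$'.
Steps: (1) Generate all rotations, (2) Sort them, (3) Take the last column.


Rotations (sorted):
  0: $bcbbb -> last char: b
  1: b$bcbb -> last char: b
  2: bb$bcb -> last char: b
  3: bbb$bc -> last char: c
  4: bcbbb$ -> last char: $
  5: cbbb$b -> last char: b


BWT = bbbc$b


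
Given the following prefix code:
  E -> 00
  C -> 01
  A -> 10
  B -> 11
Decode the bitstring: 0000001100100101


Decoding step by step:
Bits 00 -> E
Bits 00 -> E
Bits 00 -> E
Bits 11 -> B
Bits 00 -> E
Bits 10 -> A
Bits 01 -> C
Bits 01 -> C


Decoded message: EEEBEACC


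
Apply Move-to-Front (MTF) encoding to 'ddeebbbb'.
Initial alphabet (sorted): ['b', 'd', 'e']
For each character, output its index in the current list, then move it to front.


MTF encoding:
'd': index 1 in ['b', 'd', 'e'] -> ['d', 'b', 'e']
'd': index 0 in ['d', 'b', 'e'] -> ['d', 'b', 'e']
'e': index 2 in ['d', 'b', 'e'] -> ['e', 'd', 'b']
'e': index 0 in ['e', 'd', 'b'] -> ['e', 'd', 'b']
'b': index 2 in ['e', 'd', 'b'] -> ['b', 'e', 'd']
'b': index 0 in ['b', 'e', 'd'] -> ['b', 'e', 'd']
'b': index 0 in ['b', 'e', 'd'] -> ['b', 'e', 'd']
'b': index 0 in ['b', 'e', 'd'] -> ['b', 'e', 'd']


Output: [1, 0, 2, 0, 2, 0, 0, 0]


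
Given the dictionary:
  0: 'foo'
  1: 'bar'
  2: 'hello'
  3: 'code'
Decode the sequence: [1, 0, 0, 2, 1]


Look up each index in the dictionary:
  1 -> 'bar'
  0 -> 'foo'
  0 -> 'foo'
  2 -> 'hello'
  1 -> 'bar'

Decoded: "bar foo foo hello bar"
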